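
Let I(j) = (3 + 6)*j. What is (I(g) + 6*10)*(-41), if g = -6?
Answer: -246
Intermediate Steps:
I(j) = 9*j
(I(g) + 6*10)*(-41) = (9*(-6) + 6*10)*(-41) = (-54 + 60)*(-41) = 6*(-41) = -246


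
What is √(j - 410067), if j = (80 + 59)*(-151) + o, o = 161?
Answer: I*√430895 ≈ 656.43*I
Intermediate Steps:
j = -20828 (j = (80 + 59)*(-151) + 161 = 139*(-151) + 161 = -20989 + 161 = -20828)
√(j - 410067) = √(-20828 - 410067) = √(-430895) = I*√430895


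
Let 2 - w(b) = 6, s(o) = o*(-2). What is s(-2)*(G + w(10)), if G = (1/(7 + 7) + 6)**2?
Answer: 6441/49 ≈ 131.45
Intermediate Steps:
s(o) = -2*o
w(b) = -4 (w(b) = 2 - 1*6 = 2 - 6 = -4)
G = 7225/196 (G = (1/14 + 6)**2 = (85/14)**2 = 7225/196 ≈ 36.862)
s(-2)*(G + w(10)) = (-2*(-2))*(7225/196 - 4) = 4*(6441/196) = 6441/49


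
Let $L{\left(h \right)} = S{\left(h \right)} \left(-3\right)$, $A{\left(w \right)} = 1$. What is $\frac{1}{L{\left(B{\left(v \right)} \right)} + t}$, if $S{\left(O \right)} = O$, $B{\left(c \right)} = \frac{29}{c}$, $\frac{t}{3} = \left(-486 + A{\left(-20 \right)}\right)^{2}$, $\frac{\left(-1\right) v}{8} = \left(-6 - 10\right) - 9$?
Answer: $\frac{200}{141134913} \approx 1.4171 \cdot 10^{-6}$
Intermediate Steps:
$v = 200$ ($v = - 8 \left(\left(-6 - 10\right) - 9\right) = - 8 \left(-16 - 9\right) = \left(-8\right) \left(-25\right) = 200$)
$t = 705675$ ($t = 3 \left(-486 + 1\right)^{2} = 3 \left(-485\right)^{2} = 3 \cdot 235225 = 705675$)
$L{\left(h \right)} = - 3 h$ ($L{\left(h \right)} = h \left(-3\right) = - 3 h$)
$\frac{1}{L{\left(B{\left(v \right)} \right)} + t} = \frac{1}{- 3 \cdot \frac{29}{200} + 705675} = \frac{1}{- 3 \cdot 29 \cdot \frac{1}{200} + 705675} = \frac{1}{\left(-3\right) \frac{29}{200} + 705675} = \frac{1}{- \frac{87}{200} + 705675} = \frac{1}{\frac{141134913}{200}} = \frac{200}{141134913}$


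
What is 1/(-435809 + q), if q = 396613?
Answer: -1/39196 ≈ -2.5513e-5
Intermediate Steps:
1/(-435809 + q) = 1/(-435809 + 396613) = 1/(-39196) = -1/39196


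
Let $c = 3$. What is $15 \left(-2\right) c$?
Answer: $-90$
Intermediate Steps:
$15 \left(-2\right) c = 15 \left(-2\right) 3 = \left(-30\right) 3 = -90$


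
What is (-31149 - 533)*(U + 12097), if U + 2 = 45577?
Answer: -1827164304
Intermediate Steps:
U = 45575 (U = -2 + 45577 = 45575)
(-31149 - 533)*(U + 12097) = (-31149 - 533)*(45575 + 12097) = -31682*57672 = -1827164304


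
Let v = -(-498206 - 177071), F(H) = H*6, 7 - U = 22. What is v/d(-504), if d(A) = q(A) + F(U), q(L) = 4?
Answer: -675277/86 ≈ -7852.1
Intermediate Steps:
U = -15 (U = 7 - 1*22 = 7 - 22 = -15)
F(H) = 6*H
d(A) = -86 (d(A) = 4 + 6*(-15) = 4 - 90 = -86)
v = 675277 (v = -1*(-675277) = 675277)
v/d(-504) = 675277/(-86) = 675277*(-1/86) = -675277/86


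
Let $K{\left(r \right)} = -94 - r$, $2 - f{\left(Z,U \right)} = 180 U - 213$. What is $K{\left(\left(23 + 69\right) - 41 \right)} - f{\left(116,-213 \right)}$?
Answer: $-38700$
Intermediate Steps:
$f{\left(Z,U \right)} = 215 - 180 U$ ($f{\left(Z,U \right)} = 2 - \left(180 U - 213\right) = 2 - \left(-213 + 180 U\right) = 215 - 180 U$)
$K{\left(\left(23 + 69\right) - 41 \right)} - f{\left(116,-213 \right)} = \left(-94 - \left(\left(23 + 69\right) - 41\right)\right) - \left(215 - -38340\right) = \left(-94 - \left(92 - 41\right)\right) - \left(215 + 38340\right) = \left(-94 - 51\right) - 38555 = -145 - 38555 = -38700$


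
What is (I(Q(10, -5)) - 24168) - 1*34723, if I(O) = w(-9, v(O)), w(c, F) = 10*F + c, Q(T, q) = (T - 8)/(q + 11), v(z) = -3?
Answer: -58930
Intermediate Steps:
Q(T, q) = (-8 + T)/(11 + q)
w(c, F) = c + 10*F
I(O) = -39 (I(O) = -9 + 10*(-3) = -9 - 30 = -39)
(I(Q(10, -5)) - 24168) - 1*34723 = (-39 - 24168) - 1*34723 = -24207 - 34723 = -58930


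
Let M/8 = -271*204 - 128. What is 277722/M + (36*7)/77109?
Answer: -3550525851/5697018544 ≈ -0.62323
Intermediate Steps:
M = -443296 (M = 8*(-271*204 - 128) = 8*(-55284 - 128) = 8*(-55412) = -443296)
277722/M + (36*7)/77109 = 277722/(-443296) + (36*7)/77109 = 277722*(-1/443296) + 252*(1/77109) = -138861/221648 + 84/25703 = -3550525851/5697018544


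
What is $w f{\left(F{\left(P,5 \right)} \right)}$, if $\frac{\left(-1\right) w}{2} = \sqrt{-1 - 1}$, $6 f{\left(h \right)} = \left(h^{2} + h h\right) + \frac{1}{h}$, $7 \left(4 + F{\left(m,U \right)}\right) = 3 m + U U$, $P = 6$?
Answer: $- \frac{7093 i \sqrt{2}}{2205} \approx - 4.5492 i$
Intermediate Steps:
$F{\left(m,U \right)} = -4 + \frac{U^{2}}{7} + \frac{3 m}{7}$ ($F{\left(m,U \right)} = -4 + \frac{3 m + U U}{7} = -4 + \frac{3 m + U^{2}}{7} = -4 + \frac{U^{2} + 3 m}{7} = -4 + \left(\frac{U^{2}}{7} + \frac{3 m}{7}\right) = -4 + \frac{U^{2}}{7} + \frac{3 m}{7}$)
$f{\left(h \right)} = \frac{h^{2}}{3} + \frac{1}{6 h}$ ($f{\left(h \right)} = \frac{\left(h^{2} + h h\right) + \frac{1}{h}}{6} = \frac{\left(h^{2} + h^{2}\right) + \frac{1}{h}}{6} = \frac{2 h^{2} + \frac{1}{h}}{6} = \frac{\frac{1}{h} + 2 h^{2}}{6} = \frac{h^{2}}{3} + \frac{1}{6 h}$)
$w = - 2 i \sqrt{2}$ ($w = - 2 \sqrt{-1 - 1} = - 2 \sqrt{-2} = - 2 i \sqrt{2} \approx - 2.8284 i$)
$w f{\left(F{\left(P,5 \right)} \right)} = - 2 i \sqrt{2} \frac{1 + 2 \left(-4 + \frac{5^{2}}{7} + \frac{3}{7} \cdot 6\right)^{3}}{6 \left(-4 + \frac{5^{2}}{7} + \frac{3}{7} \cdot 6\right)} = - 2 i \sqrt{2} \frac{1 + 2 \left(-4 + \frac{1}{7} \cdot 25 + \frac{18}{7}\right)^{3}}{6 \left(-4 + \frac{1}{7} \cdot 25 + \frac{18}{7}\right)} = - 2 i \sqrt{2} \frac{1 + 2 \left(-4 + \frac{25}{7} + \frac{18}{7}\right)^{3}}{6 \left(-4 + \frac{25}{7} + \frac{18}{7}\right)} = - 2 i \sqrt{2} \frac{1 + 2 \left(\frac{15}{7}\right)^{3}}{6 \cdot \frac{15}{7}} = - 2 i \sqrt{2} \cdot \frac{1}{6} \cdot \frac{7}{15} \left(1 + 2 \cdot \frac{3375}{343}\right) = - 2 i \sqrt{2} \cdot \frac{1}{6} \cdot \frac{7}{15} \left(1 + \frac{6750}{343}\right) = - 2 i \sqrt{2} \cdot \frac{1}{6} \cdot \frac{7}{15} \cdot \frac{7093}{343} = - 2 i \sqrt{2} \cdot \frac{7093}{4410} = - \frac{7093 i \sqrt{2}}{2205}$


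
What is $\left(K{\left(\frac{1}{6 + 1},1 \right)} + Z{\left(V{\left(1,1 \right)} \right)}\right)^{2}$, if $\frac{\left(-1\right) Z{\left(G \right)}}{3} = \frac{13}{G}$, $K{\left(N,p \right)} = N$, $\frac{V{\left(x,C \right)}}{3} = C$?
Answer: $\frac{8100}{49} \approx 165.31$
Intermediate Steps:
$V{\left(x,C \right)} = 3 C$
$Z{\left(G \right)} = - \frac{39}{G}$ ($Z{\left(G \right)} = - 3 \frac{13}{G} = - \frac{39}{G}$)
$\left(K{\left(\frac{1}{6 + 1},1 \right)} + Z{\left(V{\left(1,1 \right)} \right)}\right)^{2} = \left(\frac{1}{6 + 1} - \frac{39}{3 \cdot 1}\right)^{2} = \left(\frac{1}{7} - \frac{39}{3}\right)^{2} = \left(\frac{1}{7} - 13\right)^{2} = \left(- \frac{90}{7}\right)^{2} = \frac{8100}{49}$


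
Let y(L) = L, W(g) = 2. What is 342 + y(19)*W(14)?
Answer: 380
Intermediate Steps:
342 + y(19)*W(14) = 342 + 19*2 = 342 + 38 = 380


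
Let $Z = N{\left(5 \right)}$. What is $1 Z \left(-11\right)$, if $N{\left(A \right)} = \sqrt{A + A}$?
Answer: $- 11 \sqrt{10} \approx -34.785$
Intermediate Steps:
$N{\left(A \right)} = \sqrt{2} \sqrt{A}$ ($N{\left(A \right)} = \sqrt{2 A} = \sqrt{2} \sqrt{A}$)
$Z = \sqrt{10}$ ($Z = \sqrt{2} \sqrt{5} = \sqrt{10} \approx 3.1623$)
$1 Z \left(-11\right) = 1 \sqrt{10} \left(-11\right) = \sqrt{10} \left(-11\right) = - 11 \sqrt{10}$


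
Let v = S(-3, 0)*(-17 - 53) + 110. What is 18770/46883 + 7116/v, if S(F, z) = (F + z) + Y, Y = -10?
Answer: 29397069/3985055 ≈ 7.3768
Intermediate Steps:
S(F, z) = -10 + F + z (S(F, z) = (F + z) - 10 = -10 + F + z)
v = 1020 (v = (-10 - 3 + 0)*(-17 - 53) + 110 = -13*(-70) + 110 = 910 + 110 = 1020)
18770/46883 + 7116/v = 18770/46883 + 7116/1020 = 18770*(1/46883) + 7116*(1/1020) = 18770/46883 + 593/85 = 29397069/3985055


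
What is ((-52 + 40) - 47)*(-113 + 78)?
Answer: 2065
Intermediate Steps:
((-52 + 40) - 47)*(-113 + 78) = (-12 - 47)*(-35) = -59*(-35) = 2065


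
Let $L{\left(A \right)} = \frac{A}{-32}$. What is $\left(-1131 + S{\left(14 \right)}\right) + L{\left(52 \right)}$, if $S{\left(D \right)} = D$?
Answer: $- \frac{8949}{8} \approx -1118.6$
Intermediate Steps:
$L{\left(A \right)} = - \frac{A}{32}$ ($L{\left(A \right)} = A \left(- \frac{1}{32}\right) = - \frac{A}{32}$)
$\left(-1131 + S{\left(14 \right)}\right) + L{\left(52 \right)} = \left(-1131 + 14\right) - \frac{13}{8} = -1117 - \frac{13}{8} = - \frac{8949}{8}$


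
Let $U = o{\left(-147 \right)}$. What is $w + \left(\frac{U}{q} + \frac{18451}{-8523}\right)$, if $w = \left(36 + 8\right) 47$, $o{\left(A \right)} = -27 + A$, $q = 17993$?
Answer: $\frac{334533581}{161937} \approx 2065.8$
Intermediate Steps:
$U = -174$ ($U = -27 - 147 = -174$)
$w = 2068$ ($w = 44 \cdot 47 = 2068$)
$w + \left(\frac{U}{q} + \frac{18451}{-8523}\right) = 2068 + \left(- \frac{174}{17993} + \frac{18451}{-8523}\right) = 2068 + \left(\left(-174\right) \frac{1}{17993} + 18451 \left(- \frac{1}{8523}\right)\right) = 2068 - \frac{352135}{161937} = \frac{334533581}{161937}$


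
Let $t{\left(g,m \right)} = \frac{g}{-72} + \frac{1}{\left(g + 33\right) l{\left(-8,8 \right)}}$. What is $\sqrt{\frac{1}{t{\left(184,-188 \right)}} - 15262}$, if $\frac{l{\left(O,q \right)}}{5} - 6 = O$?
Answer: $\frac{2 i \sqrt{9508113213013}}{49919} \approx 123.54 i$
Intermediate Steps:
$l{\left(O,q \right)} = 30 + 5 O$
$t{\left(g,m \right)} = - \frac{1}{10 \left(33 + g\right)} - \frac{g}{72}$ ($t{\left(g,m \right)} = \frac{g}{-72} + \frac{1}{\left(g + 33\right) \left(30 + 5 \left(-8\right)\right)} = g \left(- \frac{1}{72}\right) + \frac{1}{\left(33 + g\right) \left(30 - 40\right)} = - \frac{g}{72} + \frac{1}{\left(33 + g\right) \left(-10\right)} = - \frac{g}{72} + \frac{1}{33 + g} \left(- \frac{1}{10}\right) = - \frac{g}{72} - \frac{1}{10 \left(33 + g\right)} = - \frac{1}{10 \left(33 + g\right)} - \frac{g}{72}$)
$\sqrt{\frac{1}{t{\left(184,-188 \right)}} - 15262} = \sqrt{\frac{1}{\frac{1}{360} \frac{1}{33 + 184} \left(-36 - 30360 - 5 \cdot 184^{2}\right)} - 15262} = \sqrt{\frac{1}{\frac{1}{360} \cdot \frac{1}{217} \left(-36 - 30360 - 169280\right)} - 15262} = \sqrt{\frac{1}{\frac{1}{360} \cdot \frac{1}{217} \left(-199676\right)} - 15262} = \sqrt{\frac{1}{- \frac{49919}{19530}} - 15262} = \sqrt{- \frac{19530}{49919} - 15262} = \sqrt{- \frac{761883308}{49919}} = \frac{2 i \sqrt{9508113213013}}{49919}$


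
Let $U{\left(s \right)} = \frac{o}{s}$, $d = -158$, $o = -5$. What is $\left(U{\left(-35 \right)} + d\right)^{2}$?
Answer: $\frac{1221025}{49} \approx 24919.0$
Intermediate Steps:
$U{\left(s \right)} = - \frac{5}{s}$
$\left(U{\left(-35 \right)} + d\right)^{2} = \left(- \frac{5}{-35} - 158\right)^{2} = \left(\left(-5\right) \left(- \frac{1}{35}\right) - 158\right)^{2} = \left(\frac{1}{7} - 158\right)^{2} = \left(- \frac{1105}{7}\right)^{2} = \frac{1221025}{49}$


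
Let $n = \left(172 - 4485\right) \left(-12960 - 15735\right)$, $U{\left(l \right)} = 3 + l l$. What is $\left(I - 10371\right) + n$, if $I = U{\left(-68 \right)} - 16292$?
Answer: $123739499$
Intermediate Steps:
$U{\left(l \right)} = 3 + l^{2}$
$n = 123761535$ ($n = \left(-4313\right) \left(-28695\right) = 123761535$)
$I = -11665$ ($I = \left(3 + \left(-68\right)^{2}\right) - 16292 = \left(3 + 4624\right) - 16292 = 4627 - 16292 = -11665$)
$\left(I - 10371\right) + n = \left(-11665 - 10371\right) + 123761535 = -22036 + 123761535 = 123739499$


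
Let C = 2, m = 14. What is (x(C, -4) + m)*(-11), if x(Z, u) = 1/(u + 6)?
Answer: -319/2 ≈ -159.50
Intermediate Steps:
x(Z, u) = 1/(6 + u)
(x(C, -4) + m)*(-11) = (1/(6 - 4) + 14)*(-11) = (1/2 + 14)*(-11) = (29/2)*(-11) = -319/2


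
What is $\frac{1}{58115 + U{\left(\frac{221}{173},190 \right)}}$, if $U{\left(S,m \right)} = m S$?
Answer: $\frac{173}{10095885} \approx 1.7136 \cdot 10^{-5}$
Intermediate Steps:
$U{\left(S,m \right)} = S m$
$\frac{1}{58115 + U{\left(\frac{221}{173},190 \right)}} = \frac{1}{58115 + \frac{221}{173} \cdot 190} = \frac{1}{58115 + \frac{41990}{173}} = \frac{1}{\frac{10095885}{173}} = \frac{173}{10095885}$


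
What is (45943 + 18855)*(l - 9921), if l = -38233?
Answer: -3120282892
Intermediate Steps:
(45943 + 18855)*(l - 9921) = (45943 + 18855)*(-38233 - 9921) = 64798*(-48154) = -3120282892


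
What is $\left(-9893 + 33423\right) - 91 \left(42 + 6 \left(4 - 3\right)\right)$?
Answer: $19162$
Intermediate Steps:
$\left(-9893 + 33423\right) - 91 \left(42 + 6 \left(4 - 3\right)\right) = 23530 - 91 \left(42 + 6 \cdot 1\right) = 23530 - 91 \left(42 + 6\right) = 23530 - 4368 = 19162$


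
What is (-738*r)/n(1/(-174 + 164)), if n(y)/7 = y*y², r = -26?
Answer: -19188000/7 ≈ -2.7411e+6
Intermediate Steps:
n(y) = 7*y³ (n(y) = 7*(y*y²) = 7*y³)
(-738*r)/n(1/(-174 + 164)) = (-738*(-26))/((7*(1/(-174 + 164))³)) = 19188/((7*(1/(-10))³)) = 19188/((7*(-⅒)³)) = 19188/((7*(-1/1000))) = 19188/(-7/1000) = 19188*(-1000/7) = -19188000/7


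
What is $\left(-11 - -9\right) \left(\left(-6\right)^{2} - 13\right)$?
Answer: $-46$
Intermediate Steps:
$\left(-11 - -9\right) \left(\left(-6\right)^{2} - 13\right) = \left(-11 + 9\right) \left(36 - 13\right) = \left(-2\right) 23 = -46$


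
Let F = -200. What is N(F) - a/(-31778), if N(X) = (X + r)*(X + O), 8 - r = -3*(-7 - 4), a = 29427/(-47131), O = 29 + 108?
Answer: 21230307383223/1497728918 ≈ 14175.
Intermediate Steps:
O = 137
a = -29427/47131 (a = 29427*(-1/47131) = -29427/47131 ≈ -0.62437)
r = -25 (r = 8 - (-3)*(-7 - 4) = 8 - (-3)*(-11) = 8 - 1*33 = 8 - 33 = -25)
N(X) = (-25 + X)*(137 + X) (N(X) = (X - 25)*(X + 137) = (-25 + X)*(137 + X))
N(F) - a/(-31778) = (-3425 + (-200)**2 + 112*(-200)) - (-29427)/(47131*(-31778)) = (-3425 + 40000 - 22400) - (-29427)*(-1)/(47131*31778) = 14175 - 1*29427/1497728918 = 14175 - 29427/1497728918 = 21230307383223/1497728918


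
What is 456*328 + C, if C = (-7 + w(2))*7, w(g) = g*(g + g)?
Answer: 149575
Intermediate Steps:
w(g) = 2*g**2 (w(g) = g*(2*g) = 2*g**2)
C = 7 (C = (-7 + 2*2**2)*7 = (-7 + 2*4)*7 = (-7 + 8)*7 = 1*7 = 7)
456*328 + C = 456*328 + 7 = 149568 + 7 = 149575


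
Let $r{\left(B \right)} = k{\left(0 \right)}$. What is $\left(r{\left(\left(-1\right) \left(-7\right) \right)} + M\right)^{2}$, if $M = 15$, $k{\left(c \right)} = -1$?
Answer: $196$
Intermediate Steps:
$r{\left(B \right)} = -1$
$\left(r{\left(\left(-1\right) \left(-7\right) \right)} + M\right)^{2} = \left(-1 + 15\right)^{2} = 14^{2} = 196$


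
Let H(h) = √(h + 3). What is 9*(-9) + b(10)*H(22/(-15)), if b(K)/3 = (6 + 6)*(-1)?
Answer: -81 - 12*√345/5 ≈ -125.58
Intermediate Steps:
b(K) = -36 (b(K) = 3*((6 + 6)*(-1)) = 3*(12*(-1)) = 3*(-12) = -36)
H(h) = √(3 + h)
9*(-9) + b(10)*H(22/(-15)) = 9*(-9) - 36*√(3 + 22/(-15)) = -81 - 36*√(3 + 22*(-1/15)) = -81 - 36*√(3 - 22/15) = -81 - 12*√345/5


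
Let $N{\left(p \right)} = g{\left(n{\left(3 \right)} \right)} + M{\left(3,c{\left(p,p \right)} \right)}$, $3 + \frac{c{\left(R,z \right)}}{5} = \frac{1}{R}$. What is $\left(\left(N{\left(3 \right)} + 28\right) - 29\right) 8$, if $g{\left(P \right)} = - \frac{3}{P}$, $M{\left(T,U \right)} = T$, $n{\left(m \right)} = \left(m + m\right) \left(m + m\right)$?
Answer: $\frac{46}{3} \approx 15.333$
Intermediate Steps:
$c{\left(R,z \right)} = -15 + \frac{5}{R}$
$n{\left(m \right)} = 4 m^{2}$ ($n{\left(m \right)} = 2 m 2 m = 4 m^{2}$)
$N{\left(p \right)} = \frac{35}{12}$ ($N{\left(p \right)} = - \frac{3}{4 \cdot 3^{2}} + 3 = - \frac{3}{4 \cdot 9} + 3 = - \frac{3}{36} + 3 = \left(-3\right) \frac{1}{36} + 3 = - \frac{1}{12} + 3 = \frac{35}{12}$)
$\left(\left(N{\left(3 \right)} + 28\right) - 29\right) 8 = \left(\left(\frac{35}{12} + 28\right) - 29\right) 8 = \left(\frac{371}{12} - 29\right) 8 = \frac{23}{12} \cdot 8 = \frac{46}{3}$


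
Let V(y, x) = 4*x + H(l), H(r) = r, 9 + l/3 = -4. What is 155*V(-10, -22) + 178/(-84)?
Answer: -826859/42 ≈ -19687.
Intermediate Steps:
l = -39 (l = -27 + 3*(-4) = -27 - 12 = -39)
V(y, x) = -39 + 4*x (V(y, x) = 4*x - 39 = -39 + 4*x)
155*V(-10, -22) + 178/(-84) = 155*(-39 + 4*(-22)) + 178/(-84) = 155*(-39 - 88) + 178*(-1/84) = 155*(-127) - 89/42 = -19685 - 89/42 = -826859/42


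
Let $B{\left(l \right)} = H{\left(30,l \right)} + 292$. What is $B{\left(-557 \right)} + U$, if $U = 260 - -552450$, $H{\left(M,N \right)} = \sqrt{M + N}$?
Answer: $553002 + i \sqrt{527} \approx 5.53 \cdot 10^{5} + 22.956 i$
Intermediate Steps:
$U = 552710$ ($U = 260 + 552450 = 552710$)
$B{\left(l \right)} = 292 + \sqrt{30 + l}$ ($B{\left(l \right)} = \sqrt{30 + l} + 292 = 292 + \sqrt{30 + l}$)
$B{\left(-557 \right)} + U = \left(292 + \sqrt{30 - 557}\right) + 552710 = \left(292 + \sqrt{-527}\right) + 552710 = \left(292 + i \sqrt{527}\right) + 552710 = 553002 + i \sqrt{527}$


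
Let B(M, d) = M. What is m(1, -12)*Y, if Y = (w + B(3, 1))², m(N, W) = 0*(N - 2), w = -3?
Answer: 0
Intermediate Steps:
m(N, W) = 0 (m(N, W) = 0*(-2 + N) = 0)
Y = 0 (Y = (-3 + 3)² = 0² = 0)
m(1, -12)*Y = 0*0 = 0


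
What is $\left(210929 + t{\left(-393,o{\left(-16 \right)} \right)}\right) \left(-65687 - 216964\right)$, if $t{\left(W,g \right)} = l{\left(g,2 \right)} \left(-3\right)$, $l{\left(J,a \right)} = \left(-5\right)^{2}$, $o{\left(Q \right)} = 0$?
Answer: $-59598093954$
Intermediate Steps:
$l{\left(J,a \right)} = 25$
$t{\left(W,g \right)} = -75$ ($t{\left(W,g \right)} = 25 \left(-3\right) = -75$)
$\left(210929 + t{\left(-393,o{\left(-16 \right)} \right)}\right) \left(-65687 - 216964\right) = \left(210929 - 75\right) \left(-65687 - 216964\right) = 210854 \left(-282651\right) = -59598093954$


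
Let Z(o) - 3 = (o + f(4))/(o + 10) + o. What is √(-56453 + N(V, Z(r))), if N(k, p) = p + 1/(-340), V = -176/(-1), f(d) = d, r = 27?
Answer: I*√2232292182365/6290 ≈ 237.53*I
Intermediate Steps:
V = 176 (V = -176*(-1) = 176)
Z(o) = 3 + o + (4 + o)/(10 + o) (Z(o) = 3 + ((o + 4)/(o + 10) + o) = 3 + ((4 + o)/(10 + o) + o) = 3 + (o + (4 + o)/(10 + o)) = 3 + o + (4 + o)/(10 + o))
N(k, p) = -1/340 + p (N(k, p) = p - 1/340 = -1/340 + p)
√(-56453 + N(V, Z(r))) = √(-56453 + (-1/340 + (34 + 27² + 14*27)/(10 + 27))) = √(-56453 + (-1/340 + (34 + 729 + 378)/37)) = √(-56453 + (-1/340 + (1/37)*1141)) = √(-56453 + (-1/340 + 1141/37)) = √(-56453 + 387903/12580) = √(-709790837/12580) = I*√2232292182365/6290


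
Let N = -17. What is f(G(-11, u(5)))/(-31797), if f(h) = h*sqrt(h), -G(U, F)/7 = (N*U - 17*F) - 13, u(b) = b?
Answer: 623*I*sqrt(623)/31797 ≈ 0.48904*I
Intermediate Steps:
G(U, F) = 91 + 119*F + 119*U (G(U, F) = -7*((-17*U - 17*F) - 13) = -7*((-17*F - 17*U) - 13) = -7*(-13 - 17*F - 17*U) = 91 + 119*F + 119*U)
f(h) = h**(3/2)
f(G(-11, u(5)))/(-31797) = (91 + 119*5 + 119*(-11))**(3/2)/(-31797) = (91 + 595 - 1309)**(3/2)*(-1/31797) = (-623)**(3/2)*(-1/31797) = -623*I*sqrt(623)*(-1/31797) = 623*I*sqrt(623)/31797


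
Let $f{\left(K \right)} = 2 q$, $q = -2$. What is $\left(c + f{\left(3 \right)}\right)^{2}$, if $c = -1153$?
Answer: $1338649$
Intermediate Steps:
$f{\left(K \right)} = -4$ ($f{\left(K \right)} = 2 \left(-2\right) = -4$)
$\left(c + f{\left(3 \right)}\right)^{2} = \left(-1153 - 4\right)^{2} = \left(-1157\right)^{2} = 1338649$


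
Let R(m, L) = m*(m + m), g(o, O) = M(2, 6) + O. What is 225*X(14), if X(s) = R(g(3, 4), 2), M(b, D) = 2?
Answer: 16200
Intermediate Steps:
g(o, O) = 2 + O
R(m, L) = 2*m² (R(m, L) = m*(2*m) = 2*m²)
X(s) = 72 (X(s) = 2*(2 + 4)² = 2*6² = 2*36 = 72)
225*X(14) = 225*72 = 16200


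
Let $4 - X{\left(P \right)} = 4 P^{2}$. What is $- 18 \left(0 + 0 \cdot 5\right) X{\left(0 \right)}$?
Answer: $0$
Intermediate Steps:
$X{\left(P \right)} = 4 - 4 P^{2}$
$- 18 \left(0 + 0 \cdot 5\right) X{\left(0 \right)} = - 18 \left(0 + 0 \cdot 5\right) \left(4 - 4 \cdot 0^{2}\right) = - 18 \left(0 + 0\right) \left(4 - 0\right) = \left(-18\right) 0 \left(4 + 0\right) = 0 \cdot 4 = 0$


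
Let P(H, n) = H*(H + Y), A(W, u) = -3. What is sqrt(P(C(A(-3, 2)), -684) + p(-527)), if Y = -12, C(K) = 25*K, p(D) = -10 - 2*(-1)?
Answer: 7*sqrt(133) ≈ 80.728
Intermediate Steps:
p(D) = -8 (p(D) = -10 + 2 = -8)
P(H, n) = H*(-12 + H) (P(H, n) = H*(H - 12) = H*(-12 + H))
sqrt(P(C(A(-3, 2)), -684) + p(-527)) = sqrt((25*(-3))*(-12 + 25*(-3)) - 8) = sqrt(-75*(-12 - 75) - 8) = sqrt(-75*(-87) - 8) = sqrt(6525 - 8) = sqrt(6517) = 7*sqrt(133)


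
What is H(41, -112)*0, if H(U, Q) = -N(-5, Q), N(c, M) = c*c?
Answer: 0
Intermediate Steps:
N(c, M) = c²
H(U, Q) = -25 (H(U, Q) = -1*(-5)² = -1*25 = -25)
H(41, -112)*0 = -25*0 = 0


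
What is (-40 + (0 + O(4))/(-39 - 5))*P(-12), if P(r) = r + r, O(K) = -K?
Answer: 10536/11 ≈ 957.82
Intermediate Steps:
P(r) = 2*r
(-40 + (0 + O(4))/(-39 - 5))*P(-12) = (-40 + (0 - 1*4)/(-39 - 5))*(2*(-12)) = (-40 + (0 - 4)/(-44))*(-24) = (-40 - 4*(-1/44))*(-24) = (-40 + 1/11)*(-24) = -439/11*(-24) = 10536/11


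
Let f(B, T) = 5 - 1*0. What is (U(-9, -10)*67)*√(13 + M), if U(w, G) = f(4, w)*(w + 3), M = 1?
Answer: -2010*√14 ≈ -7520.7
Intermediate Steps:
f(B, T) = 5 (f(B, T) = 5 + 0 = 5)
U(w, G) = 15 + 5*w (U(w, G) = 5*(w + 3) = 5*(3 + w) = 15 + 5*w)
(U(-9, -10)*67)*√(13 + M) = ((15 + 5*(-9))*67)*√(13 + 1) = ((15 - 45)*67)*√14 = (-30*67)*√14 = -2010*√14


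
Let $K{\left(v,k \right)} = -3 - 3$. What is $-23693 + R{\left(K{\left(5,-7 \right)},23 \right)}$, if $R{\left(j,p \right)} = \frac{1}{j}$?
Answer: $- \frac{142159}{6} \approx -23693.0$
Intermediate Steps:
$K{\left(v,k \right)} = -6$ ($K{\left(v,k \right)} = -3 - 3 = -6$)
$-23693 + R{\left(K{\left(5,-7 \right)},23 \right)} = -23693 + \frac{1}{-6} = -23693 - \frac{1}{6} = - \frac{142159}{6}$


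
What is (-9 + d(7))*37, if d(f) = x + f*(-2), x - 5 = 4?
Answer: -518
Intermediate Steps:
x = 9 (x = 5 + 4 = 9)
d(f) = 9 - 2*f (d(f) = 9 + f*(-2) = 9 - 2*f)
(-9 + d(7))*37 = (-9 + (9 - 2*7))*37 = (-9 + (9 - 14))*37 = (-9 - 5)*37 = -14*37 = -518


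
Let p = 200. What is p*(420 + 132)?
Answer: 110400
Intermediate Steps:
p*(420 + 132) = 200*(420 + 132) = 200*552 = 110400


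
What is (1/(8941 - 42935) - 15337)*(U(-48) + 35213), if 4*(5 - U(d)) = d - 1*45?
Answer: -73494355229735/135976 ≈ -5.4049e+8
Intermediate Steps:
U(d) = 65/4 - d/4 (U(d) = 5 - (d - 1*45)/4 = 5 - (d - 45)/4 = 5 - (-45 + d)/4 = 5 + (45/4 - d/4) = 65/4 - d/4)
(1/(8941 - 42935) - 15337)*(U(-48) + 35213) = (1/(8941 - 42935) - 15337)*((65/4 - ¼*(-48)) + 35213) = (1/(-33994) - 15337)*((65/4 + 12) + 35213) = (-1/33994 - 15337)*(113/4 + 35213) = -521365979/33994*140965/4 = -73494355229735/135976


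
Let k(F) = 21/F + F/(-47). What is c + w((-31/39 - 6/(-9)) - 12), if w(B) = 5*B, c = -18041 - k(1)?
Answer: -33218762/1833 ≈ -18123.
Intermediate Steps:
k(F) = 21/F - F/47 (k(F) = 21/F + F*(-1/47) = 21/F - F/47)
c = -848913/47 (c = -18041 - (21/1 - 1/47*1) = -18041 - (21*1 - 1/47) = -18041 - (21 - 1/47) = -18041 - 1*986/47 = -18041 - 986/47 = -848913/47 ≈ -18062.)
c + w((-31/39 - 6/(-9)) - 12) = -848913/47 + 5*((-31/39 - 6/(-9)) - 12) = -848913/47 + 5*((-31*1/39 - 6*(-⅑)) - 12) = -848913/47 + 5*((-31/39 + ⅔) - 12) = -848913/47 + 5*(-5/39 - 12) = -848913/47 + 5*(-473/39) = -848913/47 - 2365/39 = -33218762/1833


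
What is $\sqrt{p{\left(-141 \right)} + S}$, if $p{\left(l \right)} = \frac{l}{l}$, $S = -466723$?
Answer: $9 i \sqrt{5762} \approx 683.17 i$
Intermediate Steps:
$p{\left(l \right)} = 1$
$\sqrt{p{\left(-141 \right)} + S} = \sqrt{1 - 466723} = \sqrt{-466722} = 9 i \sqrt{5762}$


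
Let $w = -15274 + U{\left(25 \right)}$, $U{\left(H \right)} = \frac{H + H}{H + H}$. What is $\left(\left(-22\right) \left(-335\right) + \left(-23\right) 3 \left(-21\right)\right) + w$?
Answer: $-6454$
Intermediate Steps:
$U{\left(H \right)} = 1$ ($U{\left(H \right)} = \frac{2 H}{2 H} = 2 H \frac{1}{2 H} = 1$)
$w = -15273$ ($w = -15274 + 1 = -15273$)
$\left(\left(-22\right) \left(-335\right) + \left(-23\right) 3 \left(-21\right)\right) + w = \left(\left(-22\right) \left(-335\right) + \left(-23\right) 3 \left(-21\right)\right) - 15273 = \left(7370 - -1449\right) - 15273 = \left(7370 + 1449\right) - 15273 = 8819 - 15273 = -6454$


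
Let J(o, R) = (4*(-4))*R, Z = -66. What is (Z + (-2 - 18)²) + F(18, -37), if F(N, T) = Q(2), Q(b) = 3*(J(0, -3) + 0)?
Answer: 478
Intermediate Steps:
J(o, R) = -16*R
Q(b) = 144 (Q(b) = 3*(-16*(-3) + 0) = 3*(48 + 0) = 3*48 = 144)
F(N, T) = 144
(Z + (-2 - 18)²) + F(18, -37) = (-66 + (-2 - 18)²) + 144 = (-66 + (-20)²) + 144 = (-66 + 400) + 144 = 334 + 144 = 478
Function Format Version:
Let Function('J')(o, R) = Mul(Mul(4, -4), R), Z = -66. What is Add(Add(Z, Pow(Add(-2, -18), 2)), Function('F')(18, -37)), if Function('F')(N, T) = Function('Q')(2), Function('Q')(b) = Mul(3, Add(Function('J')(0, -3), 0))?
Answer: 478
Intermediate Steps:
Function('J')(o, R) = Mul(-16, R)
Function('Q')(b) = 144 (Function('Q')(b) = Mul(3, Add(Mul(-16, -3), 0)) = Mul(3, Add(48, 0)) = Mul(3, 48) = 144)
Function('F')(N, T) = 144
Add(Add(Z, Pow(Add(-2, -18), 2)), Function('F')(18, -37)) = Add(Add(-66, Pow(Add(-2, -18), 2)), 144) = Add(Add(-66, Pow(-20, 2)), 144) = Add(Add(-66, 400), 144) = Add(334, 144) = 478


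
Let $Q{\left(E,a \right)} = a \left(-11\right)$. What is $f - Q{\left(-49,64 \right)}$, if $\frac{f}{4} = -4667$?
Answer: $-17964$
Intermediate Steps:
$Q{\left(E,a \right)} = - 11 a$
$f = -18668$ ($f = 4 \left(-4667\right) = -18668$)
$f - Q{\left(-49,64 \right)} = -18668 - \left(-11\right) 64 = -18668 - -704 = -18668 + 704 = -17964$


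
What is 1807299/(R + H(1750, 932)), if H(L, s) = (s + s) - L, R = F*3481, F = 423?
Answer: 602433/490859 ≈ 1.2273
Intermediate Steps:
R = 1472463 (R = 423*3481 = 1472463)
H(L, s) = -L + 2*s (H(L, s) = 2*s - L = -L + 2*s)
1807299/(R + H(1750, 932)) = 1807299/(1472463 + (-1*1750 + 2*932)) = 1807299/(1472463 + (-1750 + 1864)) = 1807299/(1472463 + 114) = 1807299/1472577 = 1807299*(1/1472577) = 602433/490859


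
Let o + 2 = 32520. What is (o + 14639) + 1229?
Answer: 48386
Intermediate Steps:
o = 32518 (o = -2 + 32520 = 32518)
(o + 14639) + 1229 = (32518 + 14639) + 1229 = 47157 + 1229 = 48386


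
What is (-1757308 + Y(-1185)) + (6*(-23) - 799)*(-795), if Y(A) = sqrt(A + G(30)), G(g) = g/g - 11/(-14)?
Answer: -1012393 + I*sqrt(231910)/14 ≈ -1.0124e+6 + 34.398*I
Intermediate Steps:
G(g) = 25/14 (G(g) = 1 - 11*(-1/14) = 1 + 11/14 = 25/14)
Y(A) = sqrt(25/14 + A) (Y(A) = sqrt(A + 25/14) = sqrt(25/14 + A))
(-1757308 + Y(-1185)) + (6*(-23) - 799)*(-795) = (-1757308 + sqrt(350 + 196*(-1185))/14) + (6*(-23) - 799)*(-795) = (-1757308 + sqrt(350 - 232260)/14) + (-138 - 799)*(-795) = (-1757308 + sqrt(-231910)/14) - 937*(-795) = (-1757308 + (I*sqrt(231910))/14) + 744915 = (-1757308 + I*sqrt(231910)/14) + 744915 = -1012393 + I*sqrt(231910)/14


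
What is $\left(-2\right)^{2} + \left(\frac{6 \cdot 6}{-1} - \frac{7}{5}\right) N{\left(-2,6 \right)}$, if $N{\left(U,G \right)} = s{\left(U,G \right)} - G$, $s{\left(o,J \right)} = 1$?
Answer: $191$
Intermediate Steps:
$N{\left(U,G \right)} = 1 - G$
$\left(-2\right)^{2} + \left(\frac{6 \cdot 6}{-1} - \frac{7}{5}\right) N{\left(-2,6 \right)} = \left(-2\right)^{2} + \left(\frac{6 \cdot 6}{-1} - \frac{7}{5}\right) \left(1 - 6\right) = 4 + \left(36 \left(-1\right) - \frac{7}{5}\right) \left(1 - 6\right) = 4 + \left(-36 - \frac{7}{5}\right) \left(-5\right) = 4 - -187 = 4 + 187 = 191$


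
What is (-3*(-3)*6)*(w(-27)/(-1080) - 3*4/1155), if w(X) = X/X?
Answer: -941/1540 ≈ -0.61104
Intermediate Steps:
w(X) = 1
(-3*(-3)*6)*(w(-27)/(-1080) - 3*4/1155) = (-3*(-3)*6)*(1/(-1080) - 3*4/1155) = (9*6)*(1*(-1/1080) - 12*1/1155) = 54*(-1/1080 - 4/385) = 54*(-941/83160) = -941/1540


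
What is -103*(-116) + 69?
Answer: 12017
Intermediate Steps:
-103*(-116) + 69 = 11948 + 69 = 12017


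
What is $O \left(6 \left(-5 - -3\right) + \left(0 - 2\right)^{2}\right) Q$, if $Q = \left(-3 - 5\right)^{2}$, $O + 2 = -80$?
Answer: $41984$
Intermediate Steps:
$O = -82$ ($O = -2 - 80 = -82$)
$Q = 64$ ($Q = \left(-8\right)^{2} = 64$)
$O \left(6 \left(-5 - -3\right) + \left(0 - 2\right)^{2}\right) Q = - 82 \left(6 \left(-5 - -3\right) + \left(0 - 2\right)^{2}\right) 64 = - 82 \left(6 \left(-5 + 3\right) + \left(-2\right)^{2}\right) 64 = - 82 \left(6 \left(-2\right) + 4\right) 64 = - 82 \left(-12 + 4\right) 64 = \left(-82\right) \left(-8\right) 64 = 656 \cdot 64 = 41984$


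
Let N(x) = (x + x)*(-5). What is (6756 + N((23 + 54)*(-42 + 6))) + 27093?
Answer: 61569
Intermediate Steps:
N(x) = -10*x (N(x) = (2*x)*(-5) = -10*x)
(6756 + N((23 + 54)*(-42 + 6))) + 27093 = (6756 - 10*(23 + 54)*(-42 + 6)) + 27093 = (6756 - 770*(-36)) + 27093 = (6756 - 10*(-2772)) + 27093 = (6756 + 27720) + 27093 = 34476 + 27093 = 61569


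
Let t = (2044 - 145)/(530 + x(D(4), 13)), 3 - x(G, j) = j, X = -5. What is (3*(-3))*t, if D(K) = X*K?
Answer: -17091/520 ≈ -32.867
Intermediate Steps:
D(K) = -5*K
x(G, j) = 3 - j
t = 1899/520 (t = (2044 - 145)/(530 + (3 - 1*13)) = 1899/(530 + (3 - 13)) = 1899/(530 - 10) = 1899/520 ≈ 3.6519)
(3*(-3))*t = (3*(-3))*(1899/520) = -9*1899/520 = -17091/520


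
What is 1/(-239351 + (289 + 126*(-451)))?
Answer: -1/295888 ≈ -3.3797e-6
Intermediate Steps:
1/(-239351 + (289 + 126*(-451))) = 1/(-239351 + (289 - 56826)) = 1/(-239351 - 56537) = 1/(-295888) = -1/295888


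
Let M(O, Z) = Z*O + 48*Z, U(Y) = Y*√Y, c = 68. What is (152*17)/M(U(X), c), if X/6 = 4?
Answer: -19/120 + 19*√6/120 ≈ 0.22950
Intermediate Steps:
X = 24 (X = 6*4 = 24)
U(Y) = Y^(3/2)
M(O, Z) = 48*Z + O*Z (M(O, Z) = O*Z + 48*Z = 48*Z + O*Z)
(152*17)/M(U(X), c) = (152*17)/((68*(48 + 24^(3/2)))) = 2584/((68*(48 + 48*√6))) = 2584/(3264 + 3264*√6)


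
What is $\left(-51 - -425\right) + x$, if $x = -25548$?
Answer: $-25174$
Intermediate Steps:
$\left(-51 - -425\right) + x = \left(-51 - -425\right) - 25548 = \left(-51 + 425\right) - 25548 = 374 - 25548 = -25174$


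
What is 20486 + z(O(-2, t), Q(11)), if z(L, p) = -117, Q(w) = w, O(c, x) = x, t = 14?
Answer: 20369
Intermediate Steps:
20486 + z(O(-2, t), Q(11)) = 20486 - 117 = 20369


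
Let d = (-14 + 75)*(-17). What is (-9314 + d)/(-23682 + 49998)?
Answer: -10351/26316 ≈ -0.39333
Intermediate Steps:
d = -1037 (d = 61*(-17) = -1037)
(-9314 + d)/(-23682 + 49998) = (-9314 - 1037)/(-23682 + 49998) = -10351/26316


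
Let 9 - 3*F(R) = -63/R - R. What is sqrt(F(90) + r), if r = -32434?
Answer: I*sqrt(29160690)/30 ≈ 180.0*I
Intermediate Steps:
F(R) = 3 + 21/R + R/3 (F(R) = 3 - (-63/R - R)/3 = 3 - (-R - 63/R)/3 = 3 + (21/R + R/3) = 3 + 21/R + R/3)
sqrt(F(90) + r) = sqrt((3 + 21/90 + (1/3)*90) - 32434) = sqrt((3 + 21*(1/90) + 30) - 32434) = sqrt((3 + 7/30 + 30) - 32434) = sqrt(997/30 - 32434) = sqrt(-972023/30) = I*sqrt(29160690)/30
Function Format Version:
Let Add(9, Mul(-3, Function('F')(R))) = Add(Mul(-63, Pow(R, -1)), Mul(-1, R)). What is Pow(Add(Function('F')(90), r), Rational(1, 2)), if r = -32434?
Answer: Mul(Rational(1, 30), I, Pow(29160690, Rational(1, 2))) ≈ Mul(180.00, I)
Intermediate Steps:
Function('F')(R) = Add(3, Mul(21, Pow(R, -1)), Mul(Rational(1, 3), R)) (Function('F')(R) = Add(3, Mul(Rational(-1, 3), Add(Mul(-63, Pow(R, -1)), Mul(-1, R)))) = Add(3, Mul(Rational(-1, 3), Add(Mul(-1, R), Mul(-63, Pow(R, -1))))) = Add(3, Add(Mul(21, Pow(R, -1)), Mul(Rational(1, 3), R))) = Add(3, Mul(21, Pow(R, -1)), Mul(Rational(1, 3), R)))
Pow(Add(Function('F')(90), r), Rational(1, 2)) = Pow(Add(Add(3, Mul(21, Pow(90, -1)), Mul(Rational(1, 3), 90)), -32434), Rational(1, 2)) = Pow(Add(Add(3, Mul(21, Rational(1, 90)), 30), -32434), Rational(1, 2)) = Pow(Add(Add(3, Rational(7, 30), 30), -32434), Rational(1, 2)) = Pow(Add(Rational(997, 30), -32434), Rational(1, 2)) = Pow(Rational(-972023, 30), Rational(1, 2)) = Mul(Rational(1, 30), I, Pow(29160690, Rational(1, 2)))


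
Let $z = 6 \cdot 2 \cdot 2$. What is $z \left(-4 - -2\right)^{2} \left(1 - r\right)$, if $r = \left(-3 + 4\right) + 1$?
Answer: $-96$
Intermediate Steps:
$z = 24$ ($z = 12 \cdot 2 = 24$)
$r = 2$ ($r = 1 + 1 = 2$)
$z \left(-4 - -2\right)^{2} \left(1 - r\right) = 24 \left(-4 - -2\right)^{2} \left(1 - 2\right) = 24 \left(-4 + \left(-3 + 5\right)\right)^{2} \left(1 - 2\right) = 24 \left(-4 + 2\right)^{2} \left(-1\right) = 24 \left(-2\right)^{2} \left(-1\right) = 24 \cdot 4 \left(-1\right) = 96 \left(-1\right) = -96$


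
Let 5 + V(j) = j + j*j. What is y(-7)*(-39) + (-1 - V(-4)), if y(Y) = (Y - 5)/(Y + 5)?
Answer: -242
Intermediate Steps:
V(j) = -5 + j + j**2 (V(j) = -5 + (j + j*j) = -5 + (j + j**2) = -5 + j + j**2)
y(Y) = (-5 + Y)/(5 + Y)
y(-7)*(-39) + (-1 - V(-4)) = ((-5 - 7)/(5 - 7))*(-39) + (-1 - (-5 - 4 + (-4)**2)) = (-12/(-2))*(-39) + (-1 - (-5 - 4 + 16)) = -1/2*(-12)*(-39) + (-1 - 1*7) = 6*(-39) + (-1 - 7) = -234 - 8 = -242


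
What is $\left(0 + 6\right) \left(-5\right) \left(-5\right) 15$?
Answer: $2250$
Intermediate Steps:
$\left(0 + 6\right) \left(-5\right) \left(-5\right) 15 = 6 \left(-5\right) \left(-5\right) 15 = \left(-30\right) \left(-5\right) 15 = 150 \cdot 15 = 2250$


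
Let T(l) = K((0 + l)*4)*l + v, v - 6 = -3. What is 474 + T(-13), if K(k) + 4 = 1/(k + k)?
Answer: 4233/8 ≈ 529.13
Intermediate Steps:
K(k) = -4 + 1/(2*k) (K(k) = -4 + 1/(k + k) = -4 + 1/(2*k))
v = 3 (v = 6 - 3 = 3)
T(l) = 3 + l*(-4 + 1/(8*l)) (T(l) = (-4 + 1/(2*(((0 + l)*4))))*l + 3 = (-4 + 1/(2*((l*4))))*l + 3 = (-4 + 1/(2*((4*l))))*l + 3 = (-4 + (1/(4*l))/2)*l + 3 = (-4 + 1/(8*l))*l + 3 = l*(-4 + 1/(8*l)) + 3 = 3 + l*(-4 + 1/(8*l)))
474 + T(-13) = 474 + (25/8 - 4*(-13)) = 474 + (25/8 + 52) = 474 + 441/8 = 4233/8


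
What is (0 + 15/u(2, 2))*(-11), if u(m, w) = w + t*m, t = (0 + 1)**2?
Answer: -165/4 ≈ -41.250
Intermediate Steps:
t = 1 (t = 1**2 = 1)
u(m, w) = m + w (u(m, w) = w + 1*m = w + m = m + w)
(0 + 15/u(2, 2))*(-11) = (0 + 15/(2 + 2))*(-11) = (0 + 15/4)*(-11) = (15/4)*(-11) = -165/4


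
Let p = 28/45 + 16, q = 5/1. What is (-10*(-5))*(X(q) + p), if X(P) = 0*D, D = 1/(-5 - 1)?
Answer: 7480/9 ≈ 831.11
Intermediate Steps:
D = -⅙ (D = 1/(-6) = -⅙ ≈ -0.16667)
q = 5 (q = 5*1 = 5)
X(P) = 0 (X(P) = 0*(-⅙) = 0)
p = 748/45 (p = 28*(1/45) + 16 = 28/45 + 16 = 748/45 ≈ 16.622)
(-10*(-5))*(X(q) + p) = (-10*(-5))*(0 + 748/45) = 50*(748/45) = 7480/9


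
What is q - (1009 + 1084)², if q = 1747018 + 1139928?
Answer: -1493703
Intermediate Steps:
q = 2886946
q - (1009 + 1084)² = 2886946 - (1009 + 1084)² = 2886946 - 1*2093² = 2886946 - 1*4380649 = 2886946 - 4380649 = -1493703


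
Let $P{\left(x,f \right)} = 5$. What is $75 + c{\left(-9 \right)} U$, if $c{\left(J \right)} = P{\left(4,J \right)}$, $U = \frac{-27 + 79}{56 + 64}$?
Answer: $\frac{463}{6} \approx 77.167$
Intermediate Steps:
$U = \frac{13}{30}$ ($U = \frac{52}{120} = 52 \cdot \frac{1}{120} = \frac{13}{30} \approx 0.43333$)
$c{\left(J \right)} = 5$
$75 + c{\left(-9 \right)} U = 75 + 5 \cdot \frac{13}{30} = 75 + \frac{13}{6} = \frac{463}{6}$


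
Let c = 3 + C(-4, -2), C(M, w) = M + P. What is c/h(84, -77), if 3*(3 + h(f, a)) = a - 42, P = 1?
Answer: 0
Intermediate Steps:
C(M, w) = 1 + M (C(M, w) = M + 1 = 1 + M)
h(f, a) = -17 + a/3 (h(f, a) = -3 + (a - 42)/3 = -3 + (-42 + a)/3 = -3 + (-14 + a/3) = -17 + a/3)
c = 0 (c = 3 + (1 - 4) = 3 - 3 = 0)
c/h(84, -77) = 0/(-17 + (1/3)*(-77)) = 0/(-17 - 77/3) = 0/(-128/3) = -3/128*0 = 0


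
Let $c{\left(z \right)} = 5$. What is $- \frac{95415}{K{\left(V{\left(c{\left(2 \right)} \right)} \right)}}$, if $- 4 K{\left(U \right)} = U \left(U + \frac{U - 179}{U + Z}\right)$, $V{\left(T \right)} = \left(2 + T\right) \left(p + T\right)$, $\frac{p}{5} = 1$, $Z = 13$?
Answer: $\frac{3167778}{39907} \approx 79.379$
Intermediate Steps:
$p = 5$ ($p = 5 \cdot 1 = 5$)
$V{\left(T \right)} = \left(2 + T\right) \left(5 + T\right)$
$K{\left(U \right)} = - \frac{U \left(U + \frac{-179 + U}{13 + U}\right)}{4}$ ($K{\left(U \right)} = - \frac{U \left(U + \frac{U - 179}{U + 13}\right)}{4} = - \frac{U \left(U + \frac{-179 + U}{13 + U}\right)}{4}$)
$- \frac{95415}{K{\left(V{\left(c{\left(2 \right)} \right)} \right)}} = - \frac{95415}{\frac{1}{4} \left(10 + 5^{2} + 7 \cdot 5\right) \frac{1}{13 + \left(10 + 5^{2} + 7 \cdot 5\right)} \left(179 - \left(10 + 5^{2} + 7 \cdot 5\right)^{2} - 14 \left(10 + 5^{2} + 7 \cdot 5\right)\right)} = - \frac{95415}{\frac{1}{4} \left(10 + 25 + 35\right) \frac{1}{13 + \left(10 + 25 + 35\right)} \left(179 - \left(10 + 25 + 35\right)^{2} - 14 \left(10 + 25 + 35\right)\right)} = - \frac{95415}{\frac{1}{4} \cdot 70 \frac{1}{13 + 70} \left(179 - 70^{2} - 980\right)} = - \frac{95415}{\frac{1}{4} \cdot 70 \cdot \frac{1}{83} \left(179 - 4900 - 980\right)} = - \frac{95415}{\frac{1}{4} \cdot 70 \cdot \frac{1}{83} \left(-5701\right)} = - \frac{95415}{- \frac{199535}{166}} = \left(-95415\right) \left(- \frac{166}{199535}\right) = \frac{3167778}{39907}$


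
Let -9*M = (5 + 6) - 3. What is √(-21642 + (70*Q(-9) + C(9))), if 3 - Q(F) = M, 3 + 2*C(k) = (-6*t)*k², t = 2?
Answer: I*√786862/6 ≈ 147.84*I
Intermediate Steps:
C(k) = -3/2 - 6*k² (C(k) = -3/2 + ((-6*2)*k²)/2 = -3/2 + (-12*k²)/2 = -3/2 - 6*k²)
M = -8/9 (M = -((5 + 6) - 3)/9 = -(11 - 3)/9 = -⅑*8 = -8/9 ≈ -0.88889)
Q(F) = 35/9 (Q(F) = 3 - 1*(-8/9) = 3 + 8/9 = 35/9)
√(-21642 + (70*Q(-9) + C(9))) = √(-21642 + (70*(35/9) + (-3/2 - 6*9²))) = √(-21642 + (2450/9 + (-3/2 - 6*81))) = √(-21642 + (2450/9 + (-3/2 - 486))) = √(-21642 + (2450/9 - 975/2)) = √(-21642 - 3875/18) = √(-393431/18) = I*√786862/6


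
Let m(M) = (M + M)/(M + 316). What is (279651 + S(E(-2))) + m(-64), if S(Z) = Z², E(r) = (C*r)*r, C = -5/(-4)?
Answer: 17619556/63 ≈ 2.7968e+5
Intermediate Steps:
C = 5/4 (C = -5*(-¼) = 5/4 ≈ 1.2500)
m(M) = 2*M/(316 + M) (m(M) = (2*M)/(316 + M) = 2*M/(316 + M))
E(r) = 5*r²/4 (E(r) = (5*r/4)*r = 5*r²/4)
(279651 + S(E(-2))) + m(-64) = (279651 + ((5/4)*(-2)²)²) + 2*(-64)/(316 - 64) = (279651 + ((5/4)*4)²) + 2*(-64)/252 = (279651 + 5²) + 2*(-64)*(1/252) = (279651 + 25) - 32/63 = 279676 - 32/63 = 17619556/63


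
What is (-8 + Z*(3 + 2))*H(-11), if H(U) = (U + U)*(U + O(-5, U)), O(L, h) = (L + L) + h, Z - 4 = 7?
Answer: 33088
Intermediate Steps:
Z = 11 (Z = 4 + 7 = 11)
O(L, h) = h + 2*L (O(L, h) = 2*L + h = h + 2*L)
H(U) = 2*U*(-10 + 2*U) (H(U) = (U + U)*(U + (U + 2*(-5))) = (2*U)*(U + (U - 10)) = (2*U)*(U + (-10 + U)) = (2*U)*(-10 + 2*U) = 2*U*(-10 + 2*U))
(-8 + Z*(3 + 2))*H(-11) = (-8 + 11*(3 + 2))*(4*(-11)*(-5 - 11)) = (-8 + 11*5)*(4*(-11)*(-16)) = (-8 + 55)*704 = 47*704 = 33088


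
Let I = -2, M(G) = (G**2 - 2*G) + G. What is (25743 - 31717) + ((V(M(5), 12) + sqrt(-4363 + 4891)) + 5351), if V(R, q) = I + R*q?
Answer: -385 + 4*sqrt(33) ≈ -362.02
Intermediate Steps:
M(G) = G**2 - G
V(R, q) = -2 + R*q
(25743 - 31717) + ((V(M(5), 12) + sqrt(-4363 + 4891)) + 5351) = (25743 - 31717) + (((-2 + (5*(-1 + 5))*12) + sqrt(-4363 + 4891)) + 5351) = -5974 + (((-2 + (5*4)*12) + sqrt(528)) + 5351) = -5974 + (((-2 + 20*12) + 4*sqrt(33)) + 5351) = -5974 + (((-2 + 240) + 4*sqrt(33)) + 5351) = -5974 + ((238 + 4*sqrt(33)) + 5351) = -5974 + (5589 + 4*sqrt(33)) = -385 + 4*sqrt(33)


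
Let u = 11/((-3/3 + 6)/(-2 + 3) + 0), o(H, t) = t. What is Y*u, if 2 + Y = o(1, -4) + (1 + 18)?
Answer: 143/5 ≈ 28.600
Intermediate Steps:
Y = 13 (Y = -2 + (-4 + (1 + 18)) = -2 + (-4 + 19) = -2 + 15 = 13)
u = 11/5 (u = 11/((-3*1/3 + 6)/1 + 0) = 11/((-1 + 6)*1 + 0) = 11/(5*1 + 0) = 11/(5 + 0) = 11/5 ≈ 2.2000)
Y*u = 13*(11/5) = 143/5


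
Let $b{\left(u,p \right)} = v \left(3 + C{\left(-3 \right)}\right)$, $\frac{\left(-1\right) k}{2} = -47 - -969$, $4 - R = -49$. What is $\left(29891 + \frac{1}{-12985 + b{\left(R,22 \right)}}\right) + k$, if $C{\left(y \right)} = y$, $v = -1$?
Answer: $\frac{364190294}{12985} \approx 28047.0$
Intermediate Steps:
$R = 53$ ($R = 4 - -49 = 4 + 49 = 53$)
$k = -1844$ ($k = - 2 \left(-47 - -969\right) = - 2 \left(-47 + 969\right) = \left(-2\right) 922 = -1844$)
$b{\left(u,p \right)} = 0$ ($b{\left(u,p \right)} = - (3 - 3) = \left(-1\right) 0 = 0$)
$\left(29891 + \frac{1}{-12985 + b{\left(R,22 \right)}}\right) + k = \left(29891 + \frac{1}{-12985 + 0}\right) - 1844 = \left(29891 + \frac{1}{-12985}\right) - 1844 = \left(29891 - \frac{1}{12985}\right) - 1844 = \frac{388134634}{12985} - 1844 = \frac{364190294}{12985}$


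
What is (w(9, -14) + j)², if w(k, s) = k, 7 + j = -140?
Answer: 19044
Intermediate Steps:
j = -147 (j = -7 - 140 = -147)
(w(9, -14) + j)² = (9 - 147)² = (-138)² = 19044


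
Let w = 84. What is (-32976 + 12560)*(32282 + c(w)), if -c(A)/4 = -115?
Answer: -668460672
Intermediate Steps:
c(A) = 460 (c(A) = -4*(-115) = 460)
(-32976 + 12560)*(32282 + c(w)) = (-32976 + 12560)*(32282 + 460) = -20416*32742 = -668460672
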